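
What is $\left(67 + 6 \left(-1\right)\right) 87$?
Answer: $5307$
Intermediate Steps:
$\left(67 + 6 \left(-1\right)\right) 87 = \left(67 - 6\right) 87 = 61 \cdot 87 = 5307$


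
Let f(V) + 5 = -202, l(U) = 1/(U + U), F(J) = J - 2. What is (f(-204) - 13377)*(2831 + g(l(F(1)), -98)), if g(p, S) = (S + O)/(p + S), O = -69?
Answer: -7580428944/197 ≈ -3.8479e+7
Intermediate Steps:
F(J) = -2 + J
l(U) = 1/(2*U)
f(V) = -207 (f(V) = -5 - 202 = -207)
g(p, S) = (-69 + S)/(S + p) (g(p, S) = (S - 69)/(p + S) = (-69 + S)/(S + p))
(f(-204) - 13377)*(2831 + g(l(F(1)), -98)) = (-207 - 13377)*(2831 + (-69 - 98)/(-98 + 1/(2*(-2 + 1)))) = -13584*(2831 - 167/(-98 + (1/2)/(-1))) = -13584*(2831 - 167/(-98 + (1/2)*(-1))) = -13584*(2831 - 167/(-98 - 1/2)) = -13584*(2831 - 167/(-197/2)) = -13584*(2831 - 2/197*(-167)) = -13584*(2831 + 334/197) = -13584*558041/197 = -7580428944/197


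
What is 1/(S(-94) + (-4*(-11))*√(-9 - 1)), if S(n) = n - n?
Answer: -I*√10/440 ≈ -0.007187*I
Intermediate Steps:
S(n) = 0
1/(S(-94) + (-4*(-11))*√(-9 - 1)) = 1/(0 + (-4*(-11))*√(-9 - 1)) = 1/(0 + 44*√(-10)) = 1/(0 + 44*(I*√10)) = 1/(0 + 44*I*√10) = 1/(44*I*√10) = -I*√10/440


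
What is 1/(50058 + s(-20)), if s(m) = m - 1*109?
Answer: 1/49929 ≈ 2.0028e-5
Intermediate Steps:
s(m) = -109 + m (s(m) = m - 109 = -109 + m)
1/(50058 + s(-20)) = 1/(50058 + (-109 - 20)) = 1/(50058 - 129) = 1/49929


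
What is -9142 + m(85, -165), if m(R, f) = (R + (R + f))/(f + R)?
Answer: -146273/16 ≈ -9142.1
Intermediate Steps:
m(R, f) = (f + 2*R)/(R + f)
-9142 + m(85, -165) = -9142 + (-165 + 2*85)/(85 - 165) = -9142 + (-165 + 170)/(-80) = -9142 - 1/80*5 = -9142 - 1/16 = -146273/16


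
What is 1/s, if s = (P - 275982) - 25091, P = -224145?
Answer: -1/525218 ≈ -1.9040e-6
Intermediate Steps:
s = -525218 (s = (-224145 - 275982) - 25091 = -500127 - 25091 = -525218)
1/s = 1/(-525218) = -1/525218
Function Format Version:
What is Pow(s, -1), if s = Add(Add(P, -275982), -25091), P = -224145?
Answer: Rational(-1, 525218) ≈ -1.9040e-6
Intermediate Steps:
s = -525218 (s = Add(Add(-224145, -275982), -25091) = Add(-500127, -25091) = -525218)
Pow(s, -1) = Pow(-525218, -1) = Rational(-1, 525218)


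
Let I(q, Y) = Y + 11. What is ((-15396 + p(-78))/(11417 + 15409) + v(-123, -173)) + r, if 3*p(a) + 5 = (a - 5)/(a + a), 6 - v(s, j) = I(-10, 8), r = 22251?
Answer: 279181277159/12554568 ≈ 22237.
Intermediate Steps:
I(q, Y) = 11 + Y
v(s, j) = -13 (v(s, j) = 6 - (11 + 8) = 6 - 1*19 = 6 - 19 = -13)
p(a) = -5/3 + (-5 + a)/(6*a) (p(a) = -5/3 + ((a - 5)/(a + a))/3 = -5/3 + ((-5 + a)/((2*a)))/3 = -5/3 + ((-5 + a)*(1/(2*a)))/3 = -5/3 + ((-5 + a)/(2*a))/3 = -5/3 + (-5 + a)/(6*a))
((-15396 + p(-78))/(11417 + 15409) + v(-123, -173)) + r = ((-15396 + (⅙)*(-5 - 9*(-78))/(-78))/(11417 + 15409) - 13) + 22251 = ((-15396 + (⅙)*(-1/78)*(-5 + 702))/26826 - 13) + 22251 = ((-15396 + (⅙)*(-1/78)*697)*(1/26826) - 13) + 22251 = ((-15396 - 697/468)*(1/26826) - 13) + 22251 = (-7206025/468*1/26826 - 13) + 22251 = (-7206025/12554568 - 13) + 22251 = -170415409/12554568 + 22251 = 279181277159/12554568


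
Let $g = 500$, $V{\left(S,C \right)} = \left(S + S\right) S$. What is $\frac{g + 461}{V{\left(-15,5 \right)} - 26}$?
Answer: $\frac{961}{424} \approx 2.2665$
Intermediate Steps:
$V{\left(S,C \right)} = 2 S^{2}$ ($V{\left(S,C \right)} = 2 S S = 2 S^{2}$)
$\frac{g + 461}{V{\left(-15,5 \right)} - 26} = \frac{500 + 461}{2 \left(-15\right)^{2} - 26} = \frac{961}{2 \cdot 225 - 26} = \frac{961}{450 - 26} = \frac{961}{424}$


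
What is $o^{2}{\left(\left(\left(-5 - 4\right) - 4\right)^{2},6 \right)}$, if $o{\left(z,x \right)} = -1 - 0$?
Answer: $1$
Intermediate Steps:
$o{\left(z,x \right)} = -1$ ($o{\left(z,x \right)} = -1 + 0 = -1$)
$o^{2}{\left(\left(\left(-5 - 4\right) - 4\right)^{2},6 \right)} = \left(-1\right)^{2} = 1$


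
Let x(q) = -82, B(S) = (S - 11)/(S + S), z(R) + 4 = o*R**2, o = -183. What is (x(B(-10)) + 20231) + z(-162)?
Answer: -4782507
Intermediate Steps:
z(R) = -4 - 183*R**2
B(S) = (-11 + S)/(2*S) (B(S) = (-11 + S)/((2*S)) = (1/(2*S))*(-11 + S) = (-11 + S)/(2*S))
(x(B(-10)) + 20231) + z(-162) = (-82 + 20231) + (-4 - 183*(-162)**2) = 20149 + (-4 - 183*26244) = 20149 + (-4 - 4802652) = 20149 - 4802656 = -4782507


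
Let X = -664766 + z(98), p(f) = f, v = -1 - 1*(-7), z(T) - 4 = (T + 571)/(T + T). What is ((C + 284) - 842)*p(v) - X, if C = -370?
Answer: 129201355/196 ≈ 6.5919e+5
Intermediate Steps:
z(T) = 4 + (571 + T)/(2*T) (z(T) = 4 + (T + 571)/(T + T) = 4 + (571 + T)/((2*T)) = 4 + (571 + T)*(1/(2*T)) = 4 + (571 + T)/(2*T))
v = 6 (v = -1 + 7 = 6)
X = -130292683/196 (X = -664766 + (½)*(571 + 9*98)/98 = -664766 + (½)*(1/98)*(571 + 882) = -664766 + (½)*(1/98)*1453 = -664766 + 1453/196 = -130292683/196 ≈ -6.6476e+5)
((C + 284) - 842)*p(v) - X = ((-370 + 284) - 842)*6 - 1*(-130292683/196) = (-86 - 842)*6 + 130292683/196 = -928*6 + 130292683/196 = -5568 + 130292683/196 = 129201355/196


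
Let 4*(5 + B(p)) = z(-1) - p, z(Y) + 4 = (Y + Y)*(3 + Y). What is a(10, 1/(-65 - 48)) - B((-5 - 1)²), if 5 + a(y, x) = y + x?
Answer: 2372/113 ≈ 20.991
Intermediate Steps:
z(Y) = -4 + 2*Y*(3 + Y) (z(Y) = -4 + (Y + Y)*(3 + Y) = -4 + (2*Y)*(3 + Y) = -4 + 2*Y*(3 + Y))
B(p) = -7 - p/4 (B(p) = -5 + ((-4 + 2*(-1)² + 6*(-1)) - p)/4 = -5 + ((-4 + 2*1 - 6) - p)/4 = -5 + ((-4 + 2 - 6) - p)/4 = -5 + (-8 - p)/4 = -5 + (-2 - p/4) = -7 - p/4)
a(y, x) = -5 + x + y (a(y, x) = -5 + (y + x) = -5 + (x + y) = -5 + x + y)
a(10, 1/(-65 - 48)) - B((-5 - 1)²) = (-5 + 1/(-65 - 48) + 10) - (-7 - (-5 - 1)²/4) = (-5 + 1/(-113) + 10) - (-7 - ¼*(-6)²) = (-5 - 1/113 + 10) - (-7 - ¼*36) = 564/113 - (-7 - 9) = 564/113 - 1*(-16) = 564/113 + 16 = 2372/113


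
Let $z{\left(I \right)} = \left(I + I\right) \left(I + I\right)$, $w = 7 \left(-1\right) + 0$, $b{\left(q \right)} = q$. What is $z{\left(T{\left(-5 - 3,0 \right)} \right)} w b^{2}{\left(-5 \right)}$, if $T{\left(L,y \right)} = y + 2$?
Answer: $-2800$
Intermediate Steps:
$T{\left(L,y \right)} = 2 + y$
$w = -7$ ($w = -7 + 0 = -7$)
$z{\left(I \right)} = 4 I^{2}$ ($z{\left(I \right)} = 2 I 2 I = 4 I^{2}$)
$z{\left(T{\left(-5 - 3,0 \right)} \right)} w b^{2}{\left(-5 \right)} = 4 \left(2 + 0\right)^{2} \left(-7\right) \left(-5\right)^{2} = 4 \cdot 2^{2} \left(-7\right) 25 = 4 \cdot 4 \left(-7\right) 25 = 16 \left(-7\right) 25 = \left(-112\right) 25 = -2800$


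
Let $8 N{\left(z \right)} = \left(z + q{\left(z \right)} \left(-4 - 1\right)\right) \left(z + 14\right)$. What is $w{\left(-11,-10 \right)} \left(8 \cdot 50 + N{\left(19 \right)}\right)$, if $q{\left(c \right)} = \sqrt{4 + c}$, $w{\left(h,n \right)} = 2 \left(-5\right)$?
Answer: $- \frac{19135}{4} + \frac{825 \sqrt{23}}{4} \approx -3794.6$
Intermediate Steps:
$w{\left(h,n \right)} = -10$
$N{\left(z \right)} = \frac{\left(14 + z\right) \left(z - 5 \sqrt{4 + z}\right)}{8}$ ($N{\left(z \right)} = \frac{\left(z + \sqrt{4 + z} \left(-4 - 1\right)\right) \left(z + 14\right)}{8} = \frac{\left(z + \sqrt{4 + z} \left(-5\right)\right) \left(14 + z\right)}{8} = \frac{\left(z - 5 \sqrt{4 + z}\right) \left(14 + z\right)}{8} = \frac{\left(14 + z\right) \left(z - 5 \sqrt{4 + z}\right)}{8}$)
$w{\left(-11,-10 \right)} \left(8 \cdot 50 + N{\left(19 \right)}\right) = - 10 \left(8 \cdot 50 + \left(- \frac{35 \sqrt{4 + 19}}{4} + \frac{19^{2}}{8} + \frac{7}{4} \cdot 19 - \frac{95 \sqrt{4 + 19}}{8}\right)\right) = - 10 \left(400 + \left(- \frac{35 \sqrt{23}}{4} + \frac{1}{8} \cdot 361 + \frac{133}{4} - \frac{95 \sqrt{23}}{8}\right)\right) = - 10 \left(400 + \left(- \frac{35 \sqrt{23}}{4} + \frac{361}{8} + \frac{133}{4} - \frac{95 \sqrt{23}}{8}\right)\right) = - 10 \left(400 + \left(\frac{627}{8} - \frac{165 \sqrt{23}}{8}\right)\right) = - 10 \left(\frac{3827}{8} - \frac{165 \sqrt{23}}{8}\right) = - \frac{19135}{4} + \frac{825 \sqrt{23}}{4}$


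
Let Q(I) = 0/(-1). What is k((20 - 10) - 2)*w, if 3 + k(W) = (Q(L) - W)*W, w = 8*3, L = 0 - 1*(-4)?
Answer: -1608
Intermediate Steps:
L = 4 (L = 0 + 4 = 4)
Q(I) = 0 (Q(I) = 0*(-1) = 0)
w = 24
k(W) = -3 - W² (k(W) = -3 + (0 - W)*W = -3 + (-W)*W = -3 - W²)
k((20 - 10) - 2)*w = (-3 - ((20 - 10) - 2)²)*24 = (-3 - (10 - 2)²)*24 = (-3 - 1*8²)*24 = (-3 - 1*64)*24 = (-3 - 64)*24 = -67*24 = -1608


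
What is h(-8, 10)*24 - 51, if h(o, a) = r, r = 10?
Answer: 189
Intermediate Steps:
h(o, a) = 10
h(-8, 10)*24 - 51 = 10*24 - 51 = 240 - 51 = 189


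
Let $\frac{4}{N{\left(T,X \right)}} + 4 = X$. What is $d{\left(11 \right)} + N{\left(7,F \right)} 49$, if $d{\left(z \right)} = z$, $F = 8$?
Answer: $60$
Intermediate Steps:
$N{\left(T,X \right)} = \frac{4}{-4 + X}$
$d{\left(11 \right)} + N{\left(7,F \right)} 49 = 11 + \frac{4}{-4 + 8} \cdot 49 = 11 + \frac{4}{4} \cdot 49 = 11 + 4 \cdot \frac{1}{4} \cdot 49 = 11 + 1 \cdot 49 = 11 + 49 = 60$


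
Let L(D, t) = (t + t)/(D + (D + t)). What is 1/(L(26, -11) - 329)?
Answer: -41/13511 ≈ -0.0030346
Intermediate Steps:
L(D, t) = 2*t/(t + 2*D) (L(D, t) = (2*t)/(t + 2*D) = 2*t/(t + 2*D))
1/(L(26, -11) - 329) = 1/(2*(-11)/(-11 + 2*26) - 329) = 1/(2*(-11)/(-11 + 52) - 329) = 1/(2*(-11)/41 - 329) = 1/(2*(-11)*(1/41) - 329) = 1/(-22/41 - 329) = 1/(-13511/41) = -41/13511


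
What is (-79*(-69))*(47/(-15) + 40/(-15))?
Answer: -158079/5 ≈ -31616.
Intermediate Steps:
(-79*(-69))*(47/(-15) + 40/(-15)) = 5451*(47*(-1/15) + 40*(-1/15)) = 5451*(-47/15 - 8/3) = 5451*(-29/5) = -158079/5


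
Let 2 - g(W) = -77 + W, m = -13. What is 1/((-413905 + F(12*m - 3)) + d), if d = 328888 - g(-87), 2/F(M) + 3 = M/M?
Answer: -1/85184 ≈ -1.1739e-5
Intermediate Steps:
g(W) = 79 - W (g(W) = 2 - (-77 + W) = 2 + (77 - W) = 79 - W)
F(M) = -1 (F(M) = 2/(-3 + M/M) = 2/(-3 + 1) = 2/(-2) = 2*(-1/2) = -1)
d = 328722 (d = 328888 - (79 - 1*(-87)) = 328888 - (79 + 87) = 328888 - 1*166 = 328888 - 166 = 328722)
1/((-413905 + F(12*m - 3)) + d) = 1/((-413905 - 1) + 328722) = 1/(-413906 + 328722) = 1/(-85184) = -1/85184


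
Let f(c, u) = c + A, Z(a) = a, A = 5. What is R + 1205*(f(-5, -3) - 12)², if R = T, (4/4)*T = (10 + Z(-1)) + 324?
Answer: 173853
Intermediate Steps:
f(c, u) = 5 + c (f(c, u) = c + 5 = 5 + c)
T = 333 (T = (10 - 1) + 324 = 9 + 324 = 333)
R = 333
R + 1205*(f(-5, -3) - 12)² = 333 + 1205*((5 - 5) - 12)² = 333 + 1205*(0 - 12)² = 333 + 1205*(-12)² = 333 + 1205*144 = 333 + 173520 = 173853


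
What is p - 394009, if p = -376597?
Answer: -770606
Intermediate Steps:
p - 394009 = -376597 - 394009 = -770606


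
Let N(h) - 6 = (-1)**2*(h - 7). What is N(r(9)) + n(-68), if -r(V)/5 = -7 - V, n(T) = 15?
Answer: 94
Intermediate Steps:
r(V) = 35 + 5*V (r(V) = -5*(-7 - V) = 35 + 5*V)
N(h) = -1 + h (N(h) = 6 + (-1)**2*(h - 7) = 6 + 1*(-7 + h) = 6 + (-7 + h) = -1 + h)
N(r(9)) + n(-68) = (-1 + (35 + 5*9)) + 15 = (-1 + (35 + 45)) + 15 = (-1 + 80) + 15 = 79 + 15 = 94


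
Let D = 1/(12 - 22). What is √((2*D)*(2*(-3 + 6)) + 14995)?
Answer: √374845/5 ≈ 122.45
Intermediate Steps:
D = -⅒ (D = 1/(-10) = -⅒ ≈ -0.10000)
√((2*D)*(2*(-3 + 6)) + 14995) = √((2*(-⅒))*(2*(-3 + 6)) + 14995) = √(-2*3/5 + 14995) = √(-⅕*6 + 14995) = √(-6/5 + 14995) = √(74969/5) = √374845/5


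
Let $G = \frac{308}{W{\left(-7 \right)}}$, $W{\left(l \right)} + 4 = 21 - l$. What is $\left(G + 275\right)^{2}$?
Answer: $\frac{2982529}{36} \approx 82848.0$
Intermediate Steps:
$W{\left(l \right)} = 17 - l$ ($W{\left(l \right)} = -4 - \left(-21 + l\right) = 17 - l$)
$G = \frac{77}{6}$ ($G = \frac{308}{17 - -7} = \frac{308}{17 + 7} = \frac{308}{24} = 308 \cdot \frac{1}{24} = \frac{77}{6} \approx 12.833$)
$\left(G + 275\right)^{2} = \left(\frac{77}{6} + 275\right)^{2} = \left(\frac{1727}{6}\right)^{2} = \frac{2982529}{36}$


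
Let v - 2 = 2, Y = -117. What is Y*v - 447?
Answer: -915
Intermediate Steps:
v = 4 (v = 2 + 2 = 4)
Y*v - 447 = -117*4 - 447 = -468 - 447 = -915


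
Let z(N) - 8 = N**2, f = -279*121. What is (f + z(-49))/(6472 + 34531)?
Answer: -31350/41003 ≈ -0.76458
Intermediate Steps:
f = -33759
z(N) = 8 + N**2
(f + z(-49))/(6472 + 34531) = (-33759 + (8 + (-49)**2))/(6472 + 34531) = (-33759 + (8 + 2401))/41003 = (-33759 + 2409)*(1/41003) = -31350*1/41003 = -31350/41003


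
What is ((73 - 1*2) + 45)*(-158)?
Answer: -18328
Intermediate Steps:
((73 - 1*2) + 45)*(-158) = ((73 - 2) + 45)*(-158) = (71 + 45)*(-158) = 116*(-158) = -18328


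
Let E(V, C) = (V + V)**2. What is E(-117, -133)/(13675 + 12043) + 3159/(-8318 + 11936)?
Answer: 5173155/1723106 ≈ 3.0022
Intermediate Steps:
E(V, C) = 4*V**2 (E(V, C) = (2*V)**2 = 4*V**2)
E(-117, -133)/(13675 + 12043) + 3159/(-8318 + 11936) = (4*(-117)**2)/(13675 + 12043) + 3159/(-8318 + 11936) = (4*13689)/25718 + 3159/3618 = 54756*(1/25718) + 3159*(1/3618) = 27378/12859 + 117/134 = 5173155/1723106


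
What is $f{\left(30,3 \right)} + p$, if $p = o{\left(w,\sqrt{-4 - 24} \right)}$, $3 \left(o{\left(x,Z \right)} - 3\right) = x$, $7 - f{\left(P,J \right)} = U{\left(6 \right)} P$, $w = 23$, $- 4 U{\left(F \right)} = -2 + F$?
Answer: $\frac{143}{3} \approx 47.667$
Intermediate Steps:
$U{\left(F \right)} = \frac{1}{2} - \frac{F}{4}$ ($U{\left(F \right)} = - \frac{-2 + F}{4} = \frac{1}{2} - \frac{F}{4}$)
$f{\left(P,J \right)} = 7 + P$ ($f{\left(P,J \right)} = 7 - \left(\frac{1}{2} - \frac{3}{2}\right) P = 7 - - P = 7 + P$)
$o{\left(x,Z \right)} = 3 + \frac{x}{3}$
$p = \frac{32}{3}$ ($p = 3 + \frac{1}{3} \cdot 23 = 3 + \frac{23}{3} = \frac{32}{3} \approx 10.667$)
$f{\left(30,3 \right)} + p = \left(7 + 30\right) + \frac{32}{3} = 37 + \frac{32}{3} = \frac{143}{3}$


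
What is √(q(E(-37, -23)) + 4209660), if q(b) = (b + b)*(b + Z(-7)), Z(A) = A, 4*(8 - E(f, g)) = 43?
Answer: √67355418/4 ≈ 2051.8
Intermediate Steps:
E(f, g) = -11/4 (E(f, g) = 8 - ¼*43 = 8 - 43/4 = -11/4)
q(b) = 2*b*(-7 + b) (q(b) = (b + b)*(b - 7) = (2*b)*(-7 + b) = 2*b*(-7 + b))
√(q(E(-37, -23)) + 4209660) = √(2*(-11/4)*(-7 - 11/4) + 4209660) = √(2*(-11/4)*(-39/4) + 4209660) = √(429/8 + 4209660) = √(33677709/8) = √67355418/4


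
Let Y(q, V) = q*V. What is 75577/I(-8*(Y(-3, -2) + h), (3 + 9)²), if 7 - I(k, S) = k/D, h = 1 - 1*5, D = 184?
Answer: 1738271/163 ≈ 10664.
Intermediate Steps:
Y(q, V) = V*q
h = -4 (h = 1 - 5 = -4)
I(k, S) = 7 - k/184
75577/I(-8*(Y(-3, -2) + h), (3 + 9)²) = 75577/(7 - (-1)*(-2*(-3) - 4)/23) = 75577/(7 - (-1)*(6 - 4)/23) = 75577/(7 - (-1)*2/23) = 75577/(7 - 1/184*(-16)) = 75577/(7 + 2/23) = 75577/(163/23) = 75577*(23/163) = 1738271/163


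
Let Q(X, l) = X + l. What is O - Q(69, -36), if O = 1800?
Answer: 1767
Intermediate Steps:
O - Q(69, -36) = 1800 - (69 - 36) = 1800 - 1*33 = 1800 - 33 = 1767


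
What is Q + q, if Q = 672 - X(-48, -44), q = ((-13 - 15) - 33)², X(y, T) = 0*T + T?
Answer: 4437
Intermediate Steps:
X(y, T) = T (X(y, T) = 0 + T = T)
q = 3721 (q = (-28 - 33)² = (-61)² = 3721)
Q = 716 (Q = 672 - 1*(-44) = 672 + 44 = 716)
Q + q = 716 + 3721 = 4437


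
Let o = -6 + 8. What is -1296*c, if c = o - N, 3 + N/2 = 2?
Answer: -5184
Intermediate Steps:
o = 2
N = -2 (N = -6 + 2*2 = -6 + 4 = -2)
c = 4 (c = 2 - 1*(-2) = 2 + 2 = 4)
-1296*c = -1296*4 = -5184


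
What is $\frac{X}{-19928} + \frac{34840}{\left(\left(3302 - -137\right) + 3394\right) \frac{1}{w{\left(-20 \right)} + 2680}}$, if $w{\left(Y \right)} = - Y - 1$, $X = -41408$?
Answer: $\frac{234271969168}{17021003} \approx 13764.0$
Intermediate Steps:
$w{\left(Y \right)} = -1 - Y$
$\frac{X}{-19928} + \frac{34840}{\left(\left(3302 - -137\right) + 3394\right) \frac{1}{w{\left(-20 \right)} + 2680}} = - \frac{41408}{-19928} + \frac{34840}{\left(\left(3302 - -137\right) + 3394\right) \frac{1}{\left(-1 - -20\right) + 2680}} = \left(-41408\right) \left(- \frac{1}{19928}\right) + \frac{34840}{\left(\left(3302 + 137\right) + 3394\right) \frac{1}{\left(-1 + 20\right) + 2680}} = \frac{5176}{2491} + \frac{34840}{\left(3439 + 3394\right) \frac{1}{19 + 2680}} = \frac{5176}{2491} + \frac{34840}{6833 \cdot \frac{1}{2699}} = \frac{5176}{2491} + \frac{34840}{\frac{6833}{2699}} = \frac{5176}{2491} + 34840 \cdot \frac{2699}{6833} = \frac{5176}{2491} + \frac{94033160}{6833} = \frac{234271969168}{17021003}$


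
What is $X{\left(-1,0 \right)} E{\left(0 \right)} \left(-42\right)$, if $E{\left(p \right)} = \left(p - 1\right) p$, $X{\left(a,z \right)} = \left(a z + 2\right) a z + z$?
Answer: $0$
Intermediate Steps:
$X{\left(a,z \right)} = z + a z \left(2 + a z\right)$ ($X{\left(a,z \right)} = \left(2 + a z\right) a z + z = a \left(2 + a z\right) z + z = a z \left(2 + a z\right) + z = z + a z \left(2 + a z\right)$)
$E{\left(p \right)} = p \left(-1 + p\right)$ ($E{\left(p \right)} = \left(-1 + p\right) p = p \left(-1 + p\right)$)
$X{\left(-1,0 \right)} E{\left(0 \right)} \left(-42\right) = 0 \left(1 + 2 \left(-1\right) + 0 \left(-1\right)^{2}\right) 0 \left(-1 + 0\right) \left(-42\right) = 0 \left(1 - 2 + 0 \cdot 1\right) 0 \left(-1\right) \left(-42\right) = 0 \left(1 - 2 + 0\right) 0 \left(-42\right) = 0 \left(-1\right) 0 \left(-42\right) = 0 \cdot 0 \left(-42\right) = 0 \left(-42\right) = 0$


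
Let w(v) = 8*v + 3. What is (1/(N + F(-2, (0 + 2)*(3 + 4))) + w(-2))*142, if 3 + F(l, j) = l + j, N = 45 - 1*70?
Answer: -14839/8 ≈ -1854.9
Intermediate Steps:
N = -25 (N = 45 - 70 = -25)
w(v) = 3 + 8*v
F(l, j) = -3 + j + l (F(l, j) = -3 + (l + j) = -3 + (j + l) = -3 + j + l)
(1/(N + F(-2, (0 + 2)*(3 + 4))) + w(-2))*142 = (1/(-25 + (-3 + (0 + 2)*(3 + 4) - 2)) + (3 + 8*(-2)))*142 = (1/(-25 + (-3 + 2*7 - 2)) + (3 - 16))*142 = (1/(-25 + (-3 + 14 - 2)) - 13)*142 = (1/(-25 + 9) - 13)*142 = (1/(-16) - 13)*142 = (-1/16 - 13)*142 = -209/16*142 = -14839/8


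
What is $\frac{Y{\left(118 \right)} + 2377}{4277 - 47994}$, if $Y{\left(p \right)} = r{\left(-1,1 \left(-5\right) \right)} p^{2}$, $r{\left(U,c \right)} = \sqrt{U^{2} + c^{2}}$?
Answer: $- \frac{2377}{43717} - \frac{13924 \sqrt{26}}{43717} \approx -1.6784$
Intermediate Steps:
$Y{\left(p \right)} = \sqrt{26} p^{2}$ ($Y{\left(p \right)} = \sqrt{\left(-1\right)^{2} + \left(1 \left(-5\right)\right)^{2}} p^{2} = \sqrt{1 + \left(-5\right)^{2}} p^{2} = \sqrt{1 + 25} p^{2} = \sqrt{26} p^{2}$)
$\frac{Y{\left(118 \right)} + 2377}{4277 - 47994} = \frac{\sqrt{26} \cdot 118^{2} + 2377}{4277 - 47994} = \frac{\sqrt{26} \cdot 13924 + 2377}{-43717} = \left(13924 \sqrt{26} + 2377\right) \left(- \frac{1}{43717}\right) = \left(2377 + 13924 \sqrt{26}\right) \left(- \frac{1}{43717}\right) = - \frac{2377}{43717} - \frac{13924 \sqrt{26}}{43717}$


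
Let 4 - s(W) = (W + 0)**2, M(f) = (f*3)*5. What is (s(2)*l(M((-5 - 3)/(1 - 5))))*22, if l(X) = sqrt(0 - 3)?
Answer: 0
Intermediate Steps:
M(f) = 15*f (M(f) = (3*f)*5 = 15*f)
l(X) = I*sqrt(3) (l(X) = sqrt(-3) = I*sqrt(3))
s(W) = 4 - W**2 (s(W) = 4 - (W + 0)**2 = 4 - W**2)
(s(2)*l(M((-5 - 3)/(1 - 5))))*22 = ((4 - 1*2**2)*(I*sqrt(3)))*22 = ((4 - 1*4)*(I*sqrt(3)))*22 = ((4 - 4)*(I*sqrt(3)))*22 = (0*(I*sqrt(3)))*22 = 0*22 = 0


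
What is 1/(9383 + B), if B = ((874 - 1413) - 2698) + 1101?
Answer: 1/7247 ≈ 0.00013799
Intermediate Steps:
B = -2136 (B = (-539 - 2698) + 1101 = -3237 + 1101 = -2136)
1/(9383 + B) = 1/(9383 - 2136) = 1/7247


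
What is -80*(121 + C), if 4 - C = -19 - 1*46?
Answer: -15200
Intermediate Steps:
C = 69 (C = 4 - (-19 - 1*46) = 4 - (-19 - 46) = 4 - 1*(-65) = 4 + 65 = 69)
-80*(121 + C) = -80*(121 + 69) = -80*190 = -15200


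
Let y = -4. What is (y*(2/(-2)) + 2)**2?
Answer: 36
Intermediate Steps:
(y*(2/(-2)) + 2)**2 = (-8/(-2) + 2)**2 = (-8*(-1)/2 + 2)**2 = (-4*(-1) + 2)**2 = (4 + 2)**2 = 6**2 = 36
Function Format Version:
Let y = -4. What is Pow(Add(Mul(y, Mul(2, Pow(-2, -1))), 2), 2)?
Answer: 36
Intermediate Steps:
Pow(Add(Mul(y, Mul(2, Pow(-2, -1))), 2), 2) = Pow(Add(Mul(-4, Mul(2, Pow(-2, -1))), 2), 2) = Pow(Add(Mul(-4, Mul(2, Rational(-1, 2))), 2), 2) = Pow(Add(Mul(-4, -1), 2), 2) = Pow(Add(4, 2), 2) = Pow(6, 2) = 36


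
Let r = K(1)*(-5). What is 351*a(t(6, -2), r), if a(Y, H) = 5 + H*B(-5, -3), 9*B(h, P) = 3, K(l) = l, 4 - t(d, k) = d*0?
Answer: 1170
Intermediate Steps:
t(d, k) = 4 (t(d, k) = 4 - d*0 = 4 - 1*0 = 4 + 0 = 4)
B(h, P) = ⅓ (B(h, P) = (⅑)*3 = ⅓)
r = -5 (r = 1*(-5) = -5)
a(Y, H) = 5 + H/3 (a(Y, H) = 5 + H*(⅓) = 5 + H/3)
351*a(t(6, -2), r) = 351*(5 + (⅓)*(-5)) = 351*(5 - 5/3) = 351*(10/3) = 1170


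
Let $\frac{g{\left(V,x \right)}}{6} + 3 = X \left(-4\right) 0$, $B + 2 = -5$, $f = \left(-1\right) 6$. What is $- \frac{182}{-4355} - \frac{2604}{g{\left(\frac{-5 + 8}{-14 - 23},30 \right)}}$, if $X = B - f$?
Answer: $\frac{145432}{1005} \approx 144.71$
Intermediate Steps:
$f = -6$
$B = -7$ ($B = -2 - 5 = -7$)
$X = -1$ ($X = -7 - -6 = -7 + 6 = -1$)
$g{\left(V,x \right)} = -18$ ($g{\left(V,x \right)} = -18 + 6 \left(-1\right) \left(-4\right) 0 = -18 + 6 \cdot 4 \cdot 0 = -18 + 6 \cdot 0 = -18 + 0 = -18$)
$- \frac{182}{-4355} - \frac{2604}{g{\left(\frac{-5 + 8}{-14 - 23},30 \right)}} = - \frac{182}{-4355} - \frac{2604}{-18} = \left(-182\right) \left(- \frac{1}{4355}\right) - - \frac{434}{3} = \frac{14}{335} + \frac{434}{3} = \frac{145432}{1005}$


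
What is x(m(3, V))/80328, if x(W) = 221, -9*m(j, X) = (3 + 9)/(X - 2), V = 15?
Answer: 221/80328 ≈ 0.0027512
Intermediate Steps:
m(j, X) = -4/(3*(-2 + X)) (m(j, X) = -(3 + 9)/(9*(X - 2)) = -4/(3*(-2 + X)))
x(m(3, V))/80328 = 221/80328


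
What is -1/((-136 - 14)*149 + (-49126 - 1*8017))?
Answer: 1/79493 ≈ 1.2580e-5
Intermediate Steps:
-1/((-136 - 14)*149 + (-49126 - 1*8017)) = -1/(-150*149 + (-49126 - 8017)) = -1/(-22350 - 57143) = -1/(-79493) = -1*(-1/79493) = 1/79493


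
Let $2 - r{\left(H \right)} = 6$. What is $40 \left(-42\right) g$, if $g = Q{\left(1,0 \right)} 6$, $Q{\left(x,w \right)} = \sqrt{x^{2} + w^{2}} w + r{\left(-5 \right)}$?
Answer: $40320$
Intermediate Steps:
$r{\left(H \right)} = -4$ ($r{\left(H \right)} = 2 - 6 = -4$)
$Q{\left(x,w \right)} = -4 + w \sqrt{w^{2} + x^{2}}$ ($Q{\left(x,w \right)} = \sqrt{x^{2} + w^{2}} w - 4 = \sqrt{w^{2} + x^{2}} w - 4 = w \sqrt{w^{2} + x^{2}} - 4 = -4 + w \sqrt{w^{2} + x^{2}}$)
$g = -24$ ($g = \left(-4 + 0 \sqrt{0^{2} + 1^{2}}\right) 6 = \left(-4 + 0 \sqrt{0 + 1}\right) 6 = \left(-4 + 0 \sqrt{1}\right) 6 = \left(-4 + 0 \cdot 1\right) 6 = \left(-4 + 0\right) 6 = \left(-4\right) 6 = -24$)
$40 \left(-42\right) g = 40 \left(-42\right) \left(-24\right) = \left(-1680\right) \left(-24\right) = 40320$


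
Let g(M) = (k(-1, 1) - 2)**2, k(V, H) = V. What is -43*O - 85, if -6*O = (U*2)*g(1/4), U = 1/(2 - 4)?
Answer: -299/2 ≈ -149.50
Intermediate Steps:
U = -1/2 (U = 1/(-2) = -1/2 ≈ -0.50000)
g(M) = 9 (g(M) = (-1 - 2)**2 = (-3)**2 = 9)
O = 3/2 (O = -(-1/2*2)*9/6 = -(-1)*9/6 = -1/6*(-9) = 3/2 ≈ 1.5000)
-43*O - 85 = -43*3/2 - 85 = -129/2 - 85 = -299/2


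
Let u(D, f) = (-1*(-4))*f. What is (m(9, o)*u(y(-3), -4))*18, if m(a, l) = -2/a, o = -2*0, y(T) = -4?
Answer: 64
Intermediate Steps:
o = 0
u(D, f) = 4*f
(m(9, o)*u(y(-3), -4))*18 = ((-2/9)*(4*(-4)))*18 = (-2*⅑*(-16))*18 = -2/9*(-16)*18 = (32/9)*18 = 64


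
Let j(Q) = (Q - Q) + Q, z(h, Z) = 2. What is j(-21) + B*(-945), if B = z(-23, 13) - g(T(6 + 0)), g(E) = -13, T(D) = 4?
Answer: -14196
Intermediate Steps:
B = 15 (B = 2 - 1*(-13) = 2 + 13 = 15)
j(Q) = Q (j(Q) = 0 + Q = Q)
j(-21) + B*(-945) = -21 + 15*(-945) = -21 - 14175 = -14196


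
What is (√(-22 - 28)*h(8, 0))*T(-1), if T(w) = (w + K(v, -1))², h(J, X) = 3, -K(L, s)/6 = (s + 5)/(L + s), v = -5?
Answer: 135*I*√2 ≈ 190.92*I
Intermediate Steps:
K(L, s) = -6*(5 + s)/(L + s) (K(L, s) = -6*(s + 5)/(L + s) = -6*(5 + s)/(L + s))
T(w) = (4 + w)² (T(w) = (w + 6*(-5 - 1*(-1))/(-5 - 1))² = (w + 6*(-5 + 1)/(-6))² = (w + 6*(-⅙)*(-4))² = (w + 4)² = (4 + w)²)
(√(-22 - 28)*h(8, 0))*T(-1) = (√(-22 - 28)*3)*(4 - 1)² = (√(-50)*3)*3² = ((5*I*√2)*3)*9 = (15*I*√2)*9 = 135*I*√2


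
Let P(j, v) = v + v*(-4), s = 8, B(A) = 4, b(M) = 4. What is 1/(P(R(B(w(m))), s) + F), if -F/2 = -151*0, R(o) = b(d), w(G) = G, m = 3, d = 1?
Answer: -1/24 ≈ -0.041667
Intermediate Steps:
R(o) = 4
F = 0 (F = -(-302)*0 = -2*0 = 0)
P(j, v) = -3*v (P(j, v) = v - 4*v = -3*v)
1/(P(R(B(w(m))), s) + F) = 1/(-3*8 + 0) = 1/(-24 + 0) = 1/(-24) = -1/24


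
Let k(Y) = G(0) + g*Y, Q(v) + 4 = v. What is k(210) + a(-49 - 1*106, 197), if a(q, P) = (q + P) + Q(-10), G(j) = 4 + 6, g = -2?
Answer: -382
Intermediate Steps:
Q(v) = -4 + v
G(j) = 10
k(Y) = 10 - 2*Y
a(q, P) = -14 + P + q (a(q, P) = (q + P) + (-4 - 10) = (P + q) - 14 = -14 + P + q)
k(210) + a(-49 - 1*106, 197) = (10 - 2*210) + (-14 + 197 + (-49 - 1*106)) = (10 - 420) + (-14 + 197 + (-49 - 106)) = -410 + (-14 + 197 - 155) = -410 + 28 = -382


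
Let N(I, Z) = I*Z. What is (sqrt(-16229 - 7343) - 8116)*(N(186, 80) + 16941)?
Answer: -258259236 + 63642*I*sqrt(5893) ≈ -2.5826e+8 + 4.8855e+6*I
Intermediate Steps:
(sqrt(-16229 - 7343) - 8116)*(N(186, 80) + 16941) = (sqrt(-16229 - 7343) - 8116)*(186*80 + 16941) = (sqrt(-23572) - 8116)*(14880 + 16941) = (2*I*sqrt(5893) - 8116)*31821 = (-8116 + 2*I*sqrt(5893))*31821 = -258259236 + 63642*I*sqrt(5893)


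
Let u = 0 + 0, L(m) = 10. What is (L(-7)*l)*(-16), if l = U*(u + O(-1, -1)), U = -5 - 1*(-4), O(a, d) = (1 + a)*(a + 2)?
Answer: 0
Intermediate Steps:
O(a, d) = (1 + a)*(2 + a)
u = 0
U = -1 (U = -5 + 4 = -1)
l = 0 (l = -(0 + (2 + (-1)² + 3*(-1))) = -(0 + (2 + 1 - 3)) = -(0 + 0) = -1*0 = 0)
(L(-7)*l)*(-16) = (10*0)*(-16) = 0*(-16) = 0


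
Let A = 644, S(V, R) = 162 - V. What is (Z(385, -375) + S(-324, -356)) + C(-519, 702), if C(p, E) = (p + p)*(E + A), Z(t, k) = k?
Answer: -1397037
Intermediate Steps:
C(p, E) = 2*p*(644 + E) (C(p, E) = (p + p)*(E + 644) = (2*p)*(644 + E) = 2*p*(644 + E))
(Z(385, -375) + S(-324, -356)) + C(-519, 702) = (-375 + (162 - 1*(-324))) + 2*(-519)*(644 + 702) = (-375 + (162 + 324)) + 2*(-519)*1346 = (-375 + 486) - 1397148 = 111 - 1397148 = -1397037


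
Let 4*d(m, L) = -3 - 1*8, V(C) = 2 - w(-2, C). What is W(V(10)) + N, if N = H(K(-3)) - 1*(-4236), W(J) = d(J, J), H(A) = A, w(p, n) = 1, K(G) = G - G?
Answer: 16933/4 ≈ 4233.3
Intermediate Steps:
K(G) = 0
V(C) = 1 (V(C) = 2 - 1*1 = 2 - 1 = 1)
d(m, L) = -11/4 (d(m, L) = (-3 - 1*8)/4 = (-3 - 8)/4 = (1/4)*(-11) = -11/4)
W(J) = -11/4
N = 4236 (N = 0 - 1*(-4236) = 0 + 4236 = 4236)
W(V(10)) + N = -11/4 + 4236 = 16933/4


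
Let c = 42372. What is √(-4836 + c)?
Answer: 4*√2346 ≈ 193.74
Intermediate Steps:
√(-4836 + c) = √(-4836 + 42372) = √37536 = 4*√2346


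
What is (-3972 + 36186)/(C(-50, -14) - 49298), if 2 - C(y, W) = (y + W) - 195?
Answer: -32214/49037 ≈ -0.65693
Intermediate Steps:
C(y, W) = 197 - W - y (C(y, W) = 2 - ((y + W) - 195) = 2 - ((W + y) - 195) = 2 - (-195 + W + y) = 2 + (195 - W - y) = 197 - W - y)
(-3972 + 36186)/(C(-50, -14) - 49298) = (-3972 + 36186)/((197 - 1*(-14) - 1*(-50)) - 49298) = 32214/((197 + 14 + 50) - 49298) = 32214/(261 - 49298) = 32214/(-49037) = 32214*(-1/49037) = -32214/49037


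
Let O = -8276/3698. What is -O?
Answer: 4138/1849 ≈ 2.2380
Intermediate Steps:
O = -4138/1849 (O = -8276*1/3698 = -4138/1849 ≈ -2.2380)
-O = -1*(-4138/1849) = 4138/1849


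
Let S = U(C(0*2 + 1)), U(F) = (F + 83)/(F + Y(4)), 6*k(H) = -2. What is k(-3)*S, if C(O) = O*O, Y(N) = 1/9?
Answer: -126/5 ≈ -25.200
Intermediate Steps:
k(H) = -⅓ (k(H) = (⅙)*(-2) = -⅓)
Y(N) = ⅑
C(O) = O²
U(F) = (83 + F)/(⅑ + F) (U(F) = (F + 83)/(F + ⅑) = (83 + F)/(⅑ + F))
S = 378/5 (S = 9*(83 + (0*2 + 1)²)/(1 + 9*(0*2 + 1)²) = 9*(83 + (0 + 1)²)/(1 + 9*(0 + 1)²) = 9*(83 + 1²)/(1 + 9*1²) = 9*(83 + 1)/(1 + 9*1) = 9*84/(1 + 9) = 9*84/10 = 9*(⅒)*84 = 378/5 ≈ 75.600)
k(-3)*S = -⅓*378/5 = -126/5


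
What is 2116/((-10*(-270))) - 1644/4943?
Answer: 1505147/3336525 ≈ 0.45111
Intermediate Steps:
2116/((-10*(-270))) - 1644/4943 = 2116/2700 - 1644*1/4943 = 2116*(1/2700) - 1644/4943 = 529/675 - 1644/4943 = 1505147/3336525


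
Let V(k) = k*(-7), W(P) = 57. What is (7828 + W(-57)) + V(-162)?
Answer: 9019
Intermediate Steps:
V(k) = -7*k
(7828 + W(-57)) + V(-162) = (7828 + 57) - 7*(-162) = 7885 + 1134 = 9019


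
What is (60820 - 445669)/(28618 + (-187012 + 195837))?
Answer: -128283/12481 ≈ -10.278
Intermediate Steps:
(60820 - 445669)/(28618 + (-187012 + 195837)) = -384849/(28618 + 8825) = -384849/37443 = -384849*1/37443 = -128283/12481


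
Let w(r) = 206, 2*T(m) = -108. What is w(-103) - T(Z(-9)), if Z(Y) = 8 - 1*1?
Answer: 260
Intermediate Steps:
Z(Y) = 7 (Z(Y) = 8 - 1 = 7)
T(m) = -54 (T(m) = (½)*(-108) = -54)
w(-103) - T(Z(-9)) = 206 - 1*(-54) = 206 + 54 = 260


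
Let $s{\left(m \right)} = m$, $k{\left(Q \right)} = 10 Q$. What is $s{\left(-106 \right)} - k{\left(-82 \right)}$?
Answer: $714$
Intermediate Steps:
$s{\left(-106 \right)} - k{\left(-82 \right)} = -106 - 10 \left(-82\right) = -106 - -820 = -106 + 820 = 714$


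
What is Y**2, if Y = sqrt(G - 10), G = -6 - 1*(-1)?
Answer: -15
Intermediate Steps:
G = -5 (G = -6 + 1 = -5)
Y = I*sqrt(15) (Y = sqrt(-5 - 10) = sqrt(-15) = I*sqrt(15) ≈ 3.873*I)
Y**2 = (I*sqrt(15))**2 = -15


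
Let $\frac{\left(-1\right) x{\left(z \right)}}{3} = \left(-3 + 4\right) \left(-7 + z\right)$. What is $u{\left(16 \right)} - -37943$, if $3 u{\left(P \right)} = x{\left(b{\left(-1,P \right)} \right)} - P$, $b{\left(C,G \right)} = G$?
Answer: $\frac{113786}{3} \approx 37929.0$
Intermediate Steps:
$x{\left(z \right)} = 21 - 3 z$ ($x{\left(z \right)} = - 3 \left(-3 + 4\right) \left(-7 + z\right) = - 3 \cdot 1 \left(-7 + z\right) = - 3 \left(-7 + z\right) = 21 - 3 z$)
$u{\left(P \right)} = 7 - \frac{4 P}{3}$ ($u{\left(P \right)} = \frac{\left(21 - 3 P\right) - P}{3} = \frac{21 - 4 P}{3} = 7 - \frac{4 P}{3}$)
$u{\left(16 \right)} - -37943 = \left(7 - \frac{64}{3}\right) - -37943 = \left(7 - \frac{64}{3}\right) + 37943 = - \frac{43}{3} + 37943 = \frac{113786}{3}$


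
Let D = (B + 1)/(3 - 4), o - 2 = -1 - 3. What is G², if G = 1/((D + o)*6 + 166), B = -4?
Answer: 1/29584 ≈ 3.3802e-5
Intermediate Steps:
o = -2 (o = 2 + (-1 - 3) = 2 - 4 = -2)
D = 3 (D = (-4 + 1)/(3 - 4) = -3/(-1) = -3*(-1) = 3)
G = 1/172 (G = 1/((3 - 2)*6 + 166) = 1/(1*6 + 166) = 1/(6 + 166) = 1/172 ≈ 0.0058140)
G² = (1/172)² = 1/29584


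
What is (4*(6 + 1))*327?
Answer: 9156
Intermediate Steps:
(4*(6 + 1))*327 = (4*7)*327 = 28*327 = 9156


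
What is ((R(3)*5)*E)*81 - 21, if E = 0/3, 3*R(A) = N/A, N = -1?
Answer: -21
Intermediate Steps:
R(A) = -1/(3*A) (R(A) = (-1/A)/3 = -1/(3*A))
E = 0 (E = 0*(⅓) = 0)
((R(3)*5)*E)*81 - 21 = ((-⅓/3*5)*0)*81 - 21 = ((-⅓*⅓*5)*0)*81 - 21 = (-⅑*5*0)*81 - 21 = -5/9*0*81 - 21 = 0*81 - 21 = 0 - 21 = -21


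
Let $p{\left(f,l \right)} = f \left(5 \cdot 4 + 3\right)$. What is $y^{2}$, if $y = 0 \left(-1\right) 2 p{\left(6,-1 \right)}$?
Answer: $0$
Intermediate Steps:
$p{\left(f,l \right)} = 23 f$ ($p{\left(f,l \right)} = f \left(20 + 3\right) = f 23 = 23 f$)
$y = 0$ ($y = 0 \left(-1\right) 2 \cdot 23 \cdot 6 = 0 \cdot 2 \cdot 138 = 0 \cdot 138 = 0$)
$y^{2} = 0^{2} = 0$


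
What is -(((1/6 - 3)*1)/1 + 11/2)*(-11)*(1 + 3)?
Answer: 352/3 ≈ 117.33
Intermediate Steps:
-(((1/6 - 3)*1)/1 + 11/2)*(-11)*(1 + 3) = -(((1/6 - 3)*1)*1 + 11*(1/2))*(-11)*4 = -(-17/6*1*1 + 11/2)*(-11)*4 = -(-17/6*1 + 11/2)*(-11)*4 = -(-17/6 + 11/2)*(-11)*4 = -(8/3)*(-11)*4 = -(-88)*4/3 = -1*(-352/3) = 352/3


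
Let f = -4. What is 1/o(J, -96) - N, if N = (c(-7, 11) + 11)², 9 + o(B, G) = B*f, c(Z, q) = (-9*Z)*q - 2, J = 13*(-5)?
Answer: -123693803/251 ≈ -4.9280e+5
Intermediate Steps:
J = -65
c(Z, q) = -2 - 9*Z*q (c(Z, q) = -9*Z*q - 2 = -2 - 9*Z*q)
o(B, G) = -9 - 4*B (o(B, G) = -9 + B*(-4) = -9 - 4*B)
N = 492804 (N = ((-2 - 9*(-7)*11) + 11)² = ((-2 + 693) + 11)² = (691 + 11)² = 702² = 492804)
1/o(J, -96) - N = 1/(-9 - 4*(-65)) - 1*492804 = 1/(-9 + 260) - 492804 = 1/251 - 492804 = -123693803/251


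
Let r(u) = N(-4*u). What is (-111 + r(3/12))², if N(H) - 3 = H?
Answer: 11881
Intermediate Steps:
N(H) = 3 + H
r(u) = 3 - 4*u
(-111 + r(3/12))² = (-111 + (3 - 12/12))² = (-111 + (3 - 4*¼))² = (-111 + (3 - 1))² = (-111 + 2)² = (-109)² = 11881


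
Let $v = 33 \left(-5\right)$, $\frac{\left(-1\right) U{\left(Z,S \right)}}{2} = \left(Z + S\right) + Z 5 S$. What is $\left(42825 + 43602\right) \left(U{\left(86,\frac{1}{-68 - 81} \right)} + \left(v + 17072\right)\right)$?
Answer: $\frac{215581520979}{149} \approx 1.4469 \cdot 10^{9}$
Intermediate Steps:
$U{\left(Z,S \right)} = - 2 S - 2 Z - 10 S Z$ ($U{\left(Z,S \right)} = - 2 \left(\left(Z + S\right) + Z 5 S\right) = - 2 \left(\left(S + Z\right) + 5 Z S\right) = - 2 \left(\left(S + Z\right) + 5 S Z\right) = - 2 \left(S + Z + 5 S Z\right) = - 2 S - 2 Z - 10 S Z$)
$v = -165$
$\left(42825 + 43602\right) \left(U{\left(86,\frac{1}{-68 - 81} \right)} + \left(v + 17072\right)\right) = \left(42825 + 43602\right) \left(\left(- \frac{2}{-68 - 81} - 172 - 10 \frac{1}{-68 - 81} \cdot 86\right) + \left(-165 + 17072\right)\right) = 86427 \left(\left(- \frac{2}{-149} - 172 - 10 \frac{1}{-149} \cdot 86\right) + 16907\right) = 86427 \left(\left(\left(-2\right) \left(- \frac{1}{149}\right) - 172 - \left(- \frac{10}{149}\right) 86\right) + 16907\right) = 86427 \left(\left(\frac{2}{149} - 172 + \frac{860}{149}\right) + 16907\right) = 86427 \left(- \frac{24766}{149} + 16907\right) = 86427 \cdot \frac{2494377}{149} = \frac{215581520979}{149}$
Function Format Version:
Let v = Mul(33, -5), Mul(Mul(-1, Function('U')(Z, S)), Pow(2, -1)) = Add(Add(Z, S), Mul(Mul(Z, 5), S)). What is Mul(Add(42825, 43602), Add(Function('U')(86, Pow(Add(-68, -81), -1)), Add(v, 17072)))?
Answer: Rational(215581520979, 149) ≈ 1.4469e+9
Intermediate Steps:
Function('U')(Z, S) = Add(Mul(-2, S), Mul(-2, Z), Mul(-10, S, Z)) (Function('U')(Z, S) = Mul(-2, Add(Add(Z, S), Mul(Mul(Z, 5), S))) = Mul(-2, Add(Add(S, Z), Mul(Mul(5, Z), S))) = Mul(-2, Add(Add(S, Z), Mul(5, S, Z))) = Mul(-2, Add(S, Z, Mul(5, S, Z))) = Add(Mul(-2, S), Mul(-2, Z), Mul(-10, S, Z)))
v = -165
Mul(Add(42825, 43602), Add(Function('U')(86, Pow(Add(-68, -81), -1)), Add(v, 17072))) = Mul(Add(42825, 43602), Add(Add(Mul(-2, Pow(Add(-68, -81), -1)), Mul(-2, 86), Mul(-10, Pow(Add(-68, -81), -1), 86)), Add(-165, 17072))) = Mul(86427, Add(Add(Mul(-2, Pow(-149, -1)), -172, Mul(-10, Pow(-149, -1), 86)), 16907)) = Mul(86427, Add(Add(Mul(-2, Rational(-1, 149)), -172, Mul(-10, Rational(-1, 149), 86)), 16907)) = Mul(86427, Add(Add(Rational(2, 149), -172, Rational(860, 149)), 16907)) = Mul(86427, Add(Rational(-24766, 149), 16907)) = Mul(86427, Rational(2494377, 149)) = Rational(215581520979, 149)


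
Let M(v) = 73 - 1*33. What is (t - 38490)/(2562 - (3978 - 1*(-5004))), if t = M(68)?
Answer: 3845/642 ≈ 5.9891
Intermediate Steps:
M(v) = 40 (M(v) = 73 - 33 = 40)
t = 40
(t - 38490)/(2562 - (3978 - 1*(-5004))) = (40 - 38490)/(2562 - (3978 - 1*(-5004))) = -38450/(2562 - (3978 + 5004)) = -38450/(2562 - 1*8982) = -38450/(2562 - 8982) = -38450/(-6420) = -38450*(-1/6420) = 3845/642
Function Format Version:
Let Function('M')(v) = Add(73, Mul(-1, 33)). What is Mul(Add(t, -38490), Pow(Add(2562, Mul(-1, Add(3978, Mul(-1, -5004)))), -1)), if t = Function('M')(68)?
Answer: Rational(3845, 642) ≈ 5.9891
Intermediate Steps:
Function('M')(v) = 40 (Function('M')(v) = Add(73, -33) = 40)
t = 40
Mul(Add(t, -38490), Pow(Add(2562, Mul(-1, Add(3978, Mul(-1, -5004)))), -1)) = Mul(Add(40, -38490), Pow(Add(2562, Mul(-1, Add(3978, Mul(-1, -5004)))), -1)) = Mul(-38450, Pow(Add(2562, Mul(-1, Add(3978, 5004))), -1)) = Mul(-38450, Pow(Add(2562, Mul(-1, 8982)), -1)) = Mul(-38450, Pow(Add(2562, -8982), -1)) = Mul(-38450, Pow(-6420, -1)) = Mul(-38450, Rational(-1, 6420)) = Rational(3845, 642)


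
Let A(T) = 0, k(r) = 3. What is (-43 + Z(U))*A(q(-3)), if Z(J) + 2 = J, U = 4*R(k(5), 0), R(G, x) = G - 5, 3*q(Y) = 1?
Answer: 0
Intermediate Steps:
q(Y) = ⅓ (q(Y) = (⅓)*1 = ⅓)
R(G, x) = -5 + G
U = -8 (U = 4*(-5 + 3) = 4*(-2) = -8)
Z(J) = -2 + J
(-43 + Z(U))*A(q(-3)) = (-43 + (-2 - 8))*0 = (-43 - 10)*0 = -53*0 = 0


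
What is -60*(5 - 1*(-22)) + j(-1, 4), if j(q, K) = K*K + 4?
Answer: -1600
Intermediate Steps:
j(q, K) = 4 + K**2 (j(q, K) = K**2 + 4 = 4 + K**2)
-60*(5 - 1*(-22)) + j(-1, 4) = -60*(5 - 1*(-22)) + (4 + 4**2) = -60*(5 + 22) + (4 + 16) = -60*27 + 20 = -1620 + 20 = -1600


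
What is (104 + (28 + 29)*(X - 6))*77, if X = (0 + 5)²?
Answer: 91399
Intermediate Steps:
X = 25 (X = 5² = 25)
(104 + (28 + 29)*(X - 6))*77 = (104 + (28 + 29)*(25 - 6))*77 = (104 + 57*19)*77 = (104 + 1083)*77 = 1187*77 = 91399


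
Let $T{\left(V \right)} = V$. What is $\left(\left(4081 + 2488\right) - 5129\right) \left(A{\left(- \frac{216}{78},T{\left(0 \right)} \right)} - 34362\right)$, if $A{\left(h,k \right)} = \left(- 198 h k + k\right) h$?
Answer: $-49481280$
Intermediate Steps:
$A{\left(h,k \right)} = h \left(k - 198 h k\right)$ ($A{\left(h,k \right)} = \left(- 198 h k + k\right) h = \left(k - 198 h k\right) h = h \left(k - 198 h k\right)$)
$\left(\left(4081 + 2488\right) - 5129\right) \left(A{\left(- \frac{216}{78},T{\left(0 \right)} \right)} - 34362\right) = \left(\left(4081 + 2488\right) - 5129\right) \left(- \frac{216}{78} \cdot 0 \left(1 - 198 \left(- \frac{216}{78}\right)\right) - 34362\right) = \left(6569 - 5129\right) \left(\left(-216\right) \frac{1}{78} \cdot 0 \left(1 - 198 \left(\left(-216\right) \frac{1}{78}\right)\right) - 34362\right) = 1440 \left(\left(- \frac{36}{13}\right) 0 \left(1 - - \frac{7128}{13}\right) - 34362\right) = 1440 \left(\left(- \frac{36}{13}\right) 0 \left(1 + \frac{7128}{13}\right) - 34362\right) = 1440 \left(\left(- \frac{36}{13}\right) 0 \cdot \frac{7141}{13} - 34362\right) = 1440 \left(0 - 34362\right) = 1440 \left(-34362\right) = -49481280$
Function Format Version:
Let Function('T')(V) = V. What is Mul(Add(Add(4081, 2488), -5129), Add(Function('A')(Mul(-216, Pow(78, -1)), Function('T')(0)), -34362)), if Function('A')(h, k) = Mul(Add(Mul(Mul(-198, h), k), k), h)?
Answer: -49481280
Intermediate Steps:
Function('A')(h, k) = Mul(h, Add(k, Mul(-198, h, k))) (Function('A')(h, k) = Mul(Add(Mul(-198, h, k), k), h) = Mul(Add(k, Mul(-198, h, k)), h) = Mul(h, Add(k, Mul(-198, h, k))))
Mul(Add(Add(4081, 2488), -5129), Add(Function('A')(Mul(-216, Pow(78, -1)), Function('T')(0)), -34362)) = Mul(Add(Add(4081, 2488), -5129), Add(Mul(Mul(-216, Pow(78, -1)), 0, Add(1, Mul(-198, Mul(-216, Pow(78, -1))))), -34362)) = Mul(Add(6569, -5129), Add(Mul(Mul(-216, Rational(1, 78)), 0, Add(1, Mul(-198, Mul(-216, Rational(1, 78))))), -34362)) = Mul(1440, Add(Mul(Rational(-36, 13), 0, Add(1, Mul(-198, Rational(-36, 13)))), -34362)) = Mul(1440, Add(Mul(Rational(-36, 13), 0, Add(1, Rational(7128, 13))), -34362)) = Mul(1440, Add(Mul(Rational(-36, 13), 0, Rational(7141, 13)), -34362)) = Mul(1440, Add(0, -34362)) = Mul(1440, -34362) = -49481280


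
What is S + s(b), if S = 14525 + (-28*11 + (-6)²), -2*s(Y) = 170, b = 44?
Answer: 14168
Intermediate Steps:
s(Y) = -85 (s(Y) = -½*170 = -85)
S = 14253 (S = 14525 + (-308 + 36) = 14525 - 272 = 14253)
S + s(b) = 14253 - 85 = 14168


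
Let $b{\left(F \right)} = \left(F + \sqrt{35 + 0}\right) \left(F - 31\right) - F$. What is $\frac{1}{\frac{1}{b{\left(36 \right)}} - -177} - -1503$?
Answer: $\frac{935284713279}{622276246} + \frac{5 \sqrt{35}}{622276246} \approx 1503.0$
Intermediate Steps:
$b{\left(F \right)} = - F + \left(-31 + F\right) \left(F + \sqrt{35}\right)$ ($b{\left(F \right)} = \left(F + \sqrt{35}\right) \left(-31 + F\right) - F = \left(-31 + F\right) \left(F + \sqrt{35}\right) - F = - F + \left(-31 + F\right) \left(F + \sqrt{35}\right)$)
$\frac{1}{\frac{1}{b{\left(36 \right)}} - -177} - -1503 = \frac{1}{\frac{1}{36^{2} - 1152 - 31 \sqrt{35} + 36 \sqrt{35}} - -177} - -1503 = \frac{1}{\frac{1}{1296 - 1152 - 31 \sqrt{35} + 36 \sqrt{35}} + \left(-709 + 886\right)} + 1503 = \frac{1}{\frac{1}{144 + 5 \sqrt{35}} + 177} + 1503 = \frac{1}{177 + \frac{1}{144 + 5 \sqrt{35}}} + 1503 = 1503 + \frac{1}{177 + \frac{1}{144 + 5 \sqrt{35}}}$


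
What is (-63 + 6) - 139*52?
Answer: -7285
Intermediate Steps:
(-63 + 6) - 139*52 = -57 - 7228 = -7285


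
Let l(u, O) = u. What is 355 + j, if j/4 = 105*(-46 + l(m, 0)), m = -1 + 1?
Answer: -18965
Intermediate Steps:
m = 0
j = -19320 (j = 4*(105*(-46 + 0)) = 4*(105*(-46)) = 4*(-4830) = -19320)
355 + j = 355 - 19320 = -18965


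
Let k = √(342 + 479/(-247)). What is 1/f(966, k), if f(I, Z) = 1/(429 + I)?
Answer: 1395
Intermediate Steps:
k = √20746765/247 (k = √(342 + 479*(-1/247)) = √(342 - 479/247) = √(83995/247) = √20746765/247 ≈ 18.441)
1/f(966, k) = 1/(1/(429 + 966)) = 1/(1/1395) = 1395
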